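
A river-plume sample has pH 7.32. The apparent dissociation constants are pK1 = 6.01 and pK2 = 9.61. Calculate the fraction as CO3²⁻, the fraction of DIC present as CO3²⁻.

α₂ = 0.00487

α₂ = 1 / (1 + [H⁺]/K2 + [H⁺]²/(K1K2)) = 1 / (1 + 10^+2.29 + 10^+0.98)
   = 1 / (1 + 194.98 + 9.5499) = 1/205.53 = 0.004865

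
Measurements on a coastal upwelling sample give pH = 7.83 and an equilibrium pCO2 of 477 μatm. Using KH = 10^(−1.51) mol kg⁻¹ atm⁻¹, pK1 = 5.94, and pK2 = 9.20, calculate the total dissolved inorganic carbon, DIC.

[CO2*] = KH · pCO2 = 10^(−1.51) × 477×10^-6 = 1.474×10^-5 mol/kg
α₀ = 1/(1 + K1/[H⁺] + K1K2/[H⁺]²) = 1/(1 + 10^+1.89 + 10^+0.52) = 0.01220
DIC = [CO2*]/α₀ = 1.474×10^-5 / 0.01220 = 1.21 mmol/kg

DIC = 1.21 mmol/kg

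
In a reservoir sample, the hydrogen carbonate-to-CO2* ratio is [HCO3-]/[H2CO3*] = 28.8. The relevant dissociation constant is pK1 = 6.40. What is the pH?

From K1 = [H⁺][HCO3-]/[H2CO3*]:  pH = pK1 + log₁₀([HCO3-]/[H2CO3*])
log₁₀(28.8) = +1.459
pH = 6.40 + (+1.459) = 7.86

pH = 7.86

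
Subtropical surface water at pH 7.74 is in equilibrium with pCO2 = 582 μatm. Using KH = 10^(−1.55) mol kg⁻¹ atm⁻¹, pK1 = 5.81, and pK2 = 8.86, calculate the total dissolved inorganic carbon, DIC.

[CO2*] = KH · pCO2 = 10^(−1.55) × 582×10^-6 = 1.640×10^-5 mol/kg
α₀ = 1/(1 + K1/[H⁺] + K1K2/[H⁺]²) = 1/(1 + 10^+1.93 + 10^+0.81) = 0.01080
DIC = [CO2*]/α₀ = 1.640×10^-5 / 0.01080 = 1.52 mmol/kg

DIC = 1.52 mmol/kg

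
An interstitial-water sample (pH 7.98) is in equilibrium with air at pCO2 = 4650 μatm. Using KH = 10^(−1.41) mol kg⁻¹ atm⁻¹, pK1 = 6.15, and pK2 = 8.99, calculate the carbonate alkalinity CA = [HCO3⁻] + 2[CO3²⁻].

CA = 14.6 mmol/kg

[CO2*] = KH · pCO2 = 10^(−1.41) × 4650×10^-6 = 1.809×10^-4 mol/kg
α₀ = 1/(1 + K1/[H⁺] + K1K2/[H⁺]²) = 1/(1 + 10^+1.83 + 10^+0.82) = 0.01330
DIC = [CO2*]/α₀ = 1.809×10^-4 / 0.01330 = 13.61 mmol/kg
CA = (α₁ + 2α₂)·DIC = (0.8989 + 2×0.08784) × 13.61 = 14.6 mmol/kg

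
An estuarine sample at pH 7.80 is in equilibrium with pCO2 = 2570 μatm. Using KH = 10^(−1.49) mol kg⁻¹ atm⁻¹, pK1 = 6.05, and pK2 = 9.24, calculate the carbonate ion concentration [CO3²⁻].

[CO2*] = KH · pCO2 = 10^(−1.49) × 2570×10^-6 = 8.316×10^-5 mol/kg
α₀ = 1/(1 + K1/[H⁺] + K1K2/[H⁺]²) = 1/(1 + 10^+1.75 + 10^+0.31) = 0.01687
DIC = [CO2*]/α₀ = 8.316×10^-5 / 0.01687 = 4.930 mmol/kg
[CO3²⁻] = α₂·DIC; α₂ = 0.03444, so [CO3²⁻] = 0.03444 × 4.930 = 0.170 mmol/kg

[CO3²⁻] = 0.170 mmol/kg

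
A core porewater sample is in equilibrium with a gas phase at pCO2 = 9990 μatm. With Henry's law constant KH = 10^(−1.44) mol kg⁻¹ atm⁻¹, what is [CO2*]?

KH = 10^(−1.44) = 3.631×10^-2 mol kg⁻¹ atm⁻¹
[CO2*] = KH · pCO2 = 3.631×10^-2 × 9990×10^-6 atm = 3.63×10^-4 mol/kg

[CO2*] = 363 μmol/kg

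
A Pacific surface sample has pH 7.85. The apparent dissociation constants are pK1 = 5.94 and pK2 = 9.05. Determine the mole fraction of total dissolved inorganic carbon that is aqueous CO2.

α₀ = 0.0114

α₀ = 1 / (1 + K1/[H⁺] + K1K2/[H⁺]²) = 1 / (1 + 10^+1.91 + 10^+0.71)
   = 1 / (1 + 81.283 + 5.1286) = 1/87.412 = 0.01144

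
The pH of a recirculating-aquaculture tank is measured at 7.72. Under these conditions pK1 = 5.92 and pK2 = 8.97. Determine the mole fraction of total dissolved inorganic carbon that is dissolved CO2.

α₀ = 1 / (1 + K1/[H⁺] + K1K2/[H⁺]²) = 1 / (1 + 10^+1.80 + 10^+0.55)
   = 1 / (1 + 63.096 + 3.5481) = 1/67.644 = 0.01478

α₀ = 0.0148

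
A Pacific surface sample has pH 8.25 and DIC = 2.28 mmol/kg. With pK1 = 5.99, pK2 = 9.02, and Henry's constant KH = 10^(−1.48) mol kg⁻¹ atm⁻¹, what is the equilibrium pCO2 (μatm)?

α₀ = 1 / (1 + K1/[H⁺] + K1K2/[H⁺]²) = 1 / (1 + 10^+2.26 + 10^+1.49)
   = 1 / (1 + 181.97 + 30.903) = 1/213.87 = 0.004676
[CO2*] = α₀ × DIC = 0.004676 × 2.28 = 0.01066 mmol/kg = 10.66 μmol/kg
pCO2 = [CO2*]/KH = 1.066×10^-5 / 3.311×10^-2 = 322 μatm

pCO2 = 322 μatm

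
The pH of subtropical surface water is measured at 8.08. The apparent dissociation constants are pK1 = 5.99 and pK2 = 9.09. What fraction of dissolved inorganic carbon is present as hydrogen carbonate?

α₁ = 1 / (1 + [H⁺]/K1 + K2/[H⁺]) = 1 / (1 + 10^-2.09 + 10^-1.01)
   = 1 / (1 + 0.0081283 + 0.097724) = 1/1.1059 = 0.9043

α₁ = 0.904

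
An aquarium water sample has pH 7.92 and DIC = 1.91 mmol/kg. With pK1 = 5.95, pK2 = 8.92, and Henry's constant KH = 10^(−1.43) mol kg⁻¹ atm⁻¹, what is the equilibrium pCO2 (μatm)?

α₀ = 1 / (1 + K1/[H⁺] + K1K2/[H⁺]²) = 1 / (1 + 10^+1.97 + 10^+0.97)
   = 1 / (1 + 93.325 + 9.3325) = 1/103.66 = 0.009647
[CO2*] = α₀ × DIC = 0.009647 × 1.91 = 0.01843 mmol/kg = 18.43 μmol/kg
pCO2 = [CO2*]/KH = 1.843×10^-5 / 3.715×10^-2 = 496 μatm

pCO2 = 496 μatm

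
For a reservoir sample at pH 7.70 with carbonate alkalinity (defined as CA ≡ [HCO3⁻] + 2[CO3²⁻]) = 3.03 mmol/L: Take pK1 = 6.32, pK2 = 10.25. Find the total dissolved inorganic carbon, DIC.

CA = [HCO3⁻] + 2[CO3²⁻] = (α₁ + 2α₂)·DIC
At pH 7.70: [H⁺]/K1 = 10^-1.38 = 0.041687, K2/[H⁺] = 10^-2.55 = 0.0028184
α₁ = 1/(1 + 0.041687 + 0.0028184) = 1/1.0445 = 0.9574; α₂ = α₁·K2/[H⁺] = 0.002698
α₁ + 2α₂ = 0.9628
DIC = CA / (α₁ + 2α₂) = 3.03 / 0.9628 = 3.15 mmol/L

DIC = 3.15 mmol/L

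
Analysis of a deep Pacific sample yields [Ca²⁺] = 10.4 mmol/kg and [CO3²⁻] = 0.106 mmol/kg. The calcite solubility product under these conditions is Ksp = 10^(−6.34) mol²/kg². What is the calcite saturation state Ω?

Ω = 2.41

Ksp = 10^(−6.34) = 4.571×10^-7
Ω = [Ca²⁺][CO3²⁻]/Ksp = (10.4×10^-3)(0.106×10^-3) / 4.571×10^-7 = 2.41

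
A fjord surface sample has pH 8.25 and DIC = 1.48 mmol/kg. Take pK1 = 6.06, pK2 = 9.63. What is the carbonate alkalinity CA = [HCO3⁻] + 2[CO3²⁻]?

CA = 1.53 mmol/kg

CA = [HCO3⁻] + 2[CO3²⁻] = (α₁ + 2α₂)·DIC
At pH 8.25: [H⁺]/K1 = 10^-2.19 = 0.0064565, K2/[H⁺] = 10^-1.38 = 0.041687
α₁ = 1/(1 + 0.0064565 + 0.041687) = 1/1.0481 = 0.9541; α₂ = α₁·K2/[H⁺] = 0.03977
α₁ + 2α₂ = 1.0336
CA = 1.0336 × 1.48 = 1.53 mmol/kg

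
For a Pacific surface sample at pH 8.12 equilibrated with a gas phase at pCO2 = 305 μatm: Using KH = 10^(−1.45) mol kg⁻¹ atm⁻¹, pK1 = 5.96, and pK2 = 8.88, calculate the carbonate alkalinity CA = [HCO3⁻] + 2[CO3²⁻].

CA = 2.11 mmol/kg

[CO2*] = KH · pCO2 = 10^(−1.45) × 305×10^-6 = 1.082×10^-5 mol/kg
α₀ = 1/(1 + K1/[H⁺] + K1K2/[H⁺]²) = 1/(1 + 10^+2.16 + 10^+1.40) = 0.005860
DIC = [CO2*]/α₀ = 1.082×10^-5 / 0.005860 = 1.847 mmol/kg
CA = (α₁ + 2α₂)·DIC = (0.8470 + 2×0.1472) × 1.847 = 2.11 mmol/kg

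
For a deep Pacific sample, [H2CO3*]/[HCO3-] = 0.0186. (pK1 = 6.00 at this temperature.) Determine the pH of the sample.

From K1 = [H⁺][HCO3-]/[H2CO3*]:  pH = pK1 − log₁₀([H2CO3*]/[HCO3-])
log₁₀(0.0186) = -1.730
pH = 6.00 − (-1.730) = 7.73

pH = 7.73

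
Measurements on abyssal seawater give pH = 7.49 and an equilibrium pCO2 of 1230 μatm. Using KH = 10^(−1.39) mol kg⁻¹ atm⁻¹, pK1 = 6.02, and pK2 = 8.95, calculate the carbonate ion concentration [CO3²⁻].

[CO2*] = KH · pCO2 = 10^(−1.39) × 1230×10^-6 = 5.011×10^-5 mol/kg
α₀ = 1/(1 + K1/[H⁺] + K1K2/[H⁺]²) = 1/(1 + 10^+1.47 + 10^+0.01) = 0.03171
DIC = [CO2*]/α₀ = 5.011×10^-5 / 0.03171 = 1.580 mmol/kg
[CO3²⁻] = α₂·DIC; α₂ = 0.03245, so [CO3²⁻] = 0.03245 × 1.580 = 0.0513 mmol/kg

[CO3²⁻] = 0.0513 mmol/kg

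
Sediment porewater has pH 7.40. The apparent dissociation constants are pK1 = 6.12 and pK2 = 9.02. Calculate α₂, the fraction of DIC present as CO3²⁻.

α₂ = 0.0223

α₂ = 1 / (1 + [H⁺]/K2 + [H⁺]²/(K1K2)) = 1 / (1 + 10^+1.62 + 10^+0.34)
   = 1 / (1 + 41.687 + 2.1878) = 1/44.875 = 0.02228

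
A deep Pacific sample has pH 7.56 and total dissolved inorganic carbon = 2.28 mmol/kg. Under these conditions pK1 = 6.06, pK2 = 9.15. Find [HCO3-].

α₁ = 1 / (1 + [H⁺]/K1 + K2/[H⁺]) = 1 / (1 + 10^-1.50 + 10^-1.59)
   = 1 / (1 + 0.031623 + 0.025704) = 1/1.0573 = 0.9458
[HCO3⁻] = α₁ × DIC = 0.9458 × 2.28 = 2.16 mmol/kg

[HCO3⁻] = 2.16 mmol/kg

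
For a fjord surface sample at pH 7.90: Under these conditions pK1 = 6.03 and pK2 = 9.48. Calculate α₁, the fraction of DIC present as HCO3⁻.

α₁ = 1 / (1 + [H⁺]/K1 + K2/[H⁺]) = 1 / (1 + 10^-1.87 + 10^-1.58)
   = 1 / (1 + 0.013490 + 0.026303) = 1/1.0398 = 0.9617

α₁ = 0.962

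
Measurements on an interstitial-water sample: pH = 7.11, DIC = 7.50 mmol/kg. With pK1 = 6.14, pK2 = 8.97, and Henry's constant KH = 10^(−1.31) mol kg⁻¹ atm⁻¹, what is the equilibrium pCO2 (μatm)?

α₀ = 1 / (1 + K1/[H⁺] + K1K2/[H⁺]²) = 1 / (1 + 10^+0.97 + 10^-0.89)
   = 1 / (1 + 9.3325 + 0.12882) = 1/10.461 = 0.09559
[CO2*] = α₀ × DIC = 0.09559 × 7.50 = 0.7169 mmol/kg
pCO2 = [CO2*]/KH = 7.169×10^-4 / 4.898×10^-2 = 1.46×10^4 μatm

pCO2 = 1.46×10^4 μatm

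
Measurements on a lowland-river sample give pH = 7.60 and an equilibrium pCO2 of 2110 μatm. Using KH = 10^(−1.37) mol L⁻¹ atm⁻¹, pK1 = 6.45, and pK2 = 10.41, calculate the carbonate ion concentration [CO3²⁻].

[CO3²⁻] = 1.97 μmol/L

[CO2*] = KH · pCO2 = 10^(−1.37) × 2110×10^-6 = 9.001×10^-5 mol/L
α₀ = 1/(1 + K1/[H⁺] + K1K2/[H⁺]²) = 1/(1 + 10^+1.15 + 10^-1.66) = 0.06602
DIC = [CO2*]/α₀ = 9.001×10^-5 / 0.06602 = 1.363 mmol/L
[CO3²⁻] = α₂·DIC; α₂ = 0.001444, so [CO3²⁻] = 0.001444 × 1.363 = 0.00197 mmol/L = 1.97 μmol/L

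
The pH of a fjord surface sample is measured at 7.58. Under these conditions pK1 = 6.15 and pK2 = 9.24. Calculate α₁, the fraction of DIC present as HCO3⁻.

α₁ = 0.944

α₁ = 1 / (1 + [H⁺]/K1 + K2/[H⁺]) = 1 / (1 + 10^-1.43 + 10^-1.66)
   = 1 / (1 + 0.037154 + 0.021878) = 1/1.0590 = 0.9443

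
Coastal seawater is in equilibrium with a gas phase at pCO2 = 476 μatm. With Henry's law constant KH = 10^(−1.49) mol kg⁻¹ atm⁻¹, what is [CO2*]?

KH = 10^(−1.49) = 3.236×10^-2 mol kg⁻¹ atm⁻¹
[CO2*] = KH · pCO2 = 3.236×10^-2 × 476×10^-6 atm = 1.54×10^-5 mol/kg

[CO2*] = 15.4 μmol/kg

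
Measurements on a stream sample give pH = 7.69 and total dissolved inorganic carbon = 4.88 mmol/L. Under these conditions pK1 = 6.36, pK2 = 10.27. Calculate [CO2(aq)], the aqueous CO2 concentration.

α₀ = 1 / (1 + K1/[H⁺] + K1K2/[H⁺]²) = 1 / (1 + 10^+1.33 + 10^-1.25)
   = 1 / (1 + 21.380 + 0.056234) = 1/22.436 = 0.04457
[CO2*] = α₀ × DIC = 0.04457 × 4.88 = 0.218 mmol/L

[CO2*] = 0.218 mmol/L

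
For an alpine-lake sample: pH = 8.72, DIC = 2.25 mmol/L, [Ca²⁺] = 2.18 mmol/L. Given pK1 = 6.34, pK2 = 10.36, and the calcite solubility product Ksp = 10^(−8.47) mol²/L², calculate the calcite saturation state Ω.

Ω = 32.3

α₂ = 1 / (1 + [H⁺]/K2 + [H⁺]²/(K1K2)) = 1 / (1 + 10^+1.64 + 10^-0.74)
   = 1 / (1 + 43.652 + 0.18197) = 1/44.834 = 0.02230
[CO3²⁻] = α₂ × DIC = 0.02230 × 2.25 = 0.05019 mmol/L
Ksp = 10^(−8.47) = 3.388×10^-9
Ω = [Ca²⁺][CO3²⁻]/Ksp = (2.18×10^-3)(5.019×10^-5) / 3.388×10^-9 = 32.3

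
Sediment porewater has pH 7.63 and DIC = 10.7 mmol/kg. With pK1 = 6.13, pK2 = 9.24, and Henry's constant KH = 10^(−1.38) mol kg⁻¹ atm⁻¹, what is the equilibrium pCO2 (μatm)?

α₀ = 1 / (1 + K1/[H⁺] + K1K2/[H⁺]²) = 1 / (1 + 10^+1.50 + 10^-0.11)
   = 1 / (1 + 31.623 + 0.77625) = 1/33.399 = 0.02994
[CO2*] = α₀ × DIC = 0.02994 × 10.7 = 0.3204 mmol/kg
pCO2 = [CO2*]/KH = 3.204×10^-4 / 4.169×10^-2 = 7690 μatm

pCO2 = 7690 μatm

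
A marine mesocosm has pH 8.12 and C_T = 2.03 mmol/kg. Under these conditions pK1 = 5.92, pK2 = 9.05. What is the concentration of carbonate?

α₂ = 1 / (1 + [H⁺]/K2 + [H⁺]²/(K1K2)) = 1 / (1 + 10^+0.93 + 10^-1.27)
   = 1 / (1 + 8.5114 + 0.053703) = 1/9.5651 = 0.1045
[CO3²⁻] = α₂ × DIC = 0.1045 × 2.03 = 0.212 mmol/kg

[CO3²⁻] = 0.212 mmol/kg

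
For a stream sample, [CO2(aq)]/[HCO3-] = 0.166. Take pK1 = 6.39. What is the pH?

pH = 7.17

From K1 = [H⁺][HCO3-]/[CO2(aq)]:  pH = pK1 − log₁₀([CO2(aq)]/[HCO3-])
log₁₀(0.166) = -0.780
pH = 6.39 − (-0.780) = 7.17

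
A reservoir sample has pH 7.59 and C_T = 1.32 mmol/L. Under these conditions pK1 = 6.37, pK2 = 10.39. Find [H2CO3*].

α₀ = 1 / (1 + K1/[H⁺] + K1K2/[H⁺]²) = 1 / (1 + 10^+1.22 + 10^-1.58)
   = 1 / (1 + 16.596 + 0.026303) = 1/17.622 = 0.05675
[CO2*] = α₀ × DIC = 0.05675 × 1.32 = 0.0749 mmol/L

[CO2*] = 0.0749 mmol/L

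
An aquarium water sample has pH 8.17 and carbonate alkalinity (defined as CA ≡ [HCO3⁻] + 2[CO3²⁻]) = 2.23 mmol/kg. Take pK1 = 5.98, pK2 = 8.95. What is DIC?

DIC = 1.96 mmol/kg

CA = [HCO3⁻] + 2[CO3²⁻] = (α₁ + 2α₂)·DIC
At pH 8.17: [H⁺]/K1 = 10^-2.19 = 0.0064565, K2/[H⁺] = 10^-0.78 = 0.16596
α₁ = 1/(1 + 0.0064565 + 0.16596) = 1/1.1724 = 0.8529; α₂ = α₁·K2/[H⁺] = 0.1416
α₁ + 2α₂ = 1.1360
DIC = CA / (α₁ + 2α₂) = 2.23 / 1.1360 = 1.96 mmol/kg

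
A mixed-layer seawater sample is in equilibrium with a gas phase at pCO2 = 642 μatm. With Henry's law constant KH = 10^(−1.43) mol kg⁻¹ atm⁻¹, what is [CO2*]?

KH = 10^(−1.43) = 3.715×10^-2 mol kg⁻¹ atm⁻¹
[CO2*] = KH · pCO2 = 3.715×10^-2 × 642×10^-6 atm = 2.39×10^-5 mol/kg

[CO2*] = 23.9 μmol/kg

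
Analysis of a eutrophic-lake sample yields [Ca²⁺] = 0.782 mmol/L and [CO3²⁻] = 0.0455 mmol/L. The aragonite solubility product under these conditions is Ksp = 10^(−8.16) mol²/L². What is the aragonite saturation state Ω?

Ω = 5.14

Ksp = 10^(−8.16) = 6.918×10^-9
Ω = [Ca²⁺][CO3²⁻]/Ksp = (0.782×10^-3)(0.0455×10^-3) / 6.918×10^-9 = 5.14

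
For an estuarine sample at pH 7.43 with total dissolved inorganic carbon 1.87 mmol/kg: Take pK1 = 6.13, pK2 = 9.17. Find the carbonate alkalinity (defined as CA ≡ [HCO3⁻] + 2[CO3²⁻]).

CA = [HCO3⁻] + 2[CO3²⁻] = (α₁ + 2α₂)·DIC
At pH 7.43: [H⁺]/K1 = 10^-1.30 = 0.050119, K2/[H⁺] = 10^-1.74 = 0.018197
α₁ = 1/(1 + 0.050119 + 0.018197) = 1/1.0683 = 0.9361; α₂ = α₁·K2/[H⁺] = 0.01703
α₁ + 2α₂ = 0.9701
CA = 0.9701 × 1.87 = 1.81 mmol/kg

CA = 1.81 mmol/kg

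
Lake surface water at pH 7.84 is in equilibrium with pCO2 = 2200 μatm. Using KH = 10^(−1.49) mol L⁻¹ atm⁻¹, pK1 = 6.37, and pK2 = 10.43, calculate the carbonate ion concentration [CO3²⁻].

[CO2*] = KH · pCO2 = 10^(−1.49) × 2200×10^-6 = 7.119×10^-5 mol/L
α₀ = 1/(1 + K1/[H⁺] + K1K2/[H⁺]²) = 1/(1 + 10^+1.47 + 10^-1.12) = 0.03269
DIC = [CO2*]/α₀ = 7.119×10^-5 / 0.03269 = 2.178 mmol/L
[CO3²⁻] = α₂·DIC; α₂ = 0.002480, so [CO3²⁻] = 0.002480 × 2.178 = 0.00540 mmol/L = 5.40 μmol/L

[CO3²⁻] = 5.40 μmol/L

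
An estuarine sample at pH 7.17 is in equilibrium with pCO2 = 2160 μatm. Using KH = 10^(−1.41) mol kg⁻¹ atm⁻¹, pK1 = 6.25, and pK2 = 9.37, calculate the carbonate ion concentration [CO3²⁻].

[CO3²⁻] = 4.41 μmol/kg

[CO2*] = KH · pCO2 = 10^(−1.41) × 2160×10^-6 = 8.403×10^-5 mol/kg
α₀ = 1/(1 + K1/[H⁺] + K1K2/[H⁺]²) = 1/(1 + 10^+0.92 + 10^-1.28) = 0.1067
DIC = [CO2*]/α₀ = 8.403×10^-5 / 0.1067 = 0.7874 mmol/kg
[CO3²⁻] = α₂·DIC; α₂ = 0.005601, so [CO3²⁻] = 0.005601 × 0.7874 = 0.00441 mmol/kg = 4.41 μmol/kg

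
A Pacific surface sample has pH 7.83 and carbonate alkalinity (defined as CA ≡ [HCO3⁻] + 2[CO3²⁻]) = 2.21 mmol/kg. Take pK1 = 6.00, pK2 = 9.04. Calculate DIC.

DIC = 2.12 mmol/kg

CA = [HCO3⁻] + 2[CO3²⁻] = (α₁ + 2α₂)·DIC
At pH 7.83: [H⁺]/K1 = 10^-1.83 = 0.014791, K2/[H⁺] = 10^-1.21 = 0.061660
α₁ = 1/(1 + 0.014791 + 0.061660) = 1/1.0765 = 0.9290; α₂ = α₁·K2/[H⁺] = 0.05728
α₁ + 2α₂ = 1.0435
DIC = CA / (α₁ + 2α₂) = 2.21 / 1.0435 = 2.12 mmol/kg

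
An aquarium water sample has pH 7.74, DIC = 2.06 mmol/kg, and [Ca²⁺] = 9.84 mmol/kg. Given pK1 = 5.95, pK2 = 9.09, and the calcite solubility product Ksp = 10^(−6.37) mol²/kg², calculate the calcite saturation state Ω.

α₂ = 1 / (1 + [H⁺]/K2 + [H⁺]²/(K1K2)) = 1 / (1 + 10^+1.35 + 10^-0.44)
   = 1 / (1 + 22.387 + 0.36308) = 1/23.750 = 0.04210
[CO3²⁻] = α₂ × DIC = 0.04210 × 2.06 = 0.08674 mmol/kg
Ksp = 10^(−6.37) = 4.266×10^-7
Ω = [Ca²⁺][CO3²⁻]/Ksp = (9.84×10^-3)(8.674×10^-5) / 4.266×10^-7 = 2.00

Ω = 2.00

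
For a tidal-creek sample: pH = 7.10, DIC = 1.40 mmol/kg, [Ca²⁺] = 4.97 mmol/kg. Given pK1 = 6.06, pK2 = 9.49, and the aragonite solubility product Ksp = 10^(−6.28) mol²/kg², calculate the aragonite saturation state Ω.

α₂ = 1 / (1 + [H⁺]/K2 + [H⁺]²/(K1K2)) = 1 / (1 + 10^+2.39 + 10^+1.35)
   = 1 / (1 + 245.47 + 22.387) = 1/268.86 = 0.003719
[CO3²⁻] = α₂ × DIC = 0.003719 × 1.40 = 0.005207 mmol/kg = 5.207 μmol/kg
Ksp = 10^(−6.28) = 5.248×10^-7
Ω = [Ca²⁺][CO3²⁻]/Ksp = (4.97×10^-3)(5.207×10^-6) / 5.248×10^-7 = 0.0493

Ω = 0.0493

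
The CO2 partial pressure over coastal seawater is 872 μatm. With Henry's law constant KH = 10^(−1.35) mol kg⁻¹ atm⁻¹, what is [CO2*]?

KH = 10^(−1.35) = 4.467×10^-2 mol kg⁻¹ atm⁻¹
[CO2*] = KH · pCO2 = 4.467×10^-2 × 872×10^-6 atm = 3.90×10^-5 mol/kg

[CO2*] = 39.0 μmol/kg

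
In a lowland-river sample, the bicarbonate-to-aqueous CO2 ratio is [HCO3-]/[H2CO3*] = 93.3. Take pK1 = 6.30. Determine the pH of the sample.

pH = 8.27

From K1 = [H⁺][HCO3-]/[H2CO3*]:  pH = pK1 + log₁₀([HCO3-]/[H2CO3*])
log₁₀(93.3) = +1.970
pH = 6.30 + (+1.970) = 8.27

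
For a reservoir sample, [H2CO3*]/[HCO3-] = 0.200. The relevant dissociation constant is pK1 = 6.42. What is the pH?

pH = 7.12

From K1 = [H⁺][HCO3-]/[H2CO3*]:  pH = pK1 − log₁₀([H2CO3*]/[HCO3-])
log₁₀(0.200) = -0.699
pH = 6.42 − (-0.699) = 7.12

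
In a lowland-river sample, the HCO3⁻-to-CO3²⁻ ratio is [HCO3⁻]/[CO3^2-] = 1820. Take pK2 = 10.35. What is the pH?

pH = 7.09

From K2 = [H⁺][CO3^2-]/[HCO3⁻]:  pH = pK2 − log₁₀([HCO3⁻]/[CO3^2-])
log₁₀(1820) = +3.260
pH = 10.35 − (+3.260) = 7.09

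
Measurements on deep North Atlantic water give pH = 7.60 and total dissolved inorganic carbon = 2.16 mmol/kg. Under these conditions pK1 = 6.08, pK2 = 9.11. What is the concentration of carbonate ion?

α₂ = 1 / (1 + [H⁺]/K2 + [H⁺]²/(K1K2)) = 1 / (1 + 10^+1.51 + 10^-0.01)
   = 1 / (1 + 32.359 + 0.97724) = 1/34.337 = 0.02912
[CO3²⁻] = α₂ × DIC = 0.02912 × 2.16 = 0.0629 mmol/kg

[CO3²⁻] = 0.0629 mmol/kg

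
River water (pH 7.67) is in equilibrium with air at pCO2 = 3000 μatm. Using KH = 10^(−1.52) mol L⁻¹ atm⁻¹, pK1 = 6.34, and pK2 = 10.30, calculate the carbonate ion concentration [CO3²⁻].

[CO2*] = KH · pCO2 = 10^(−1.52) × 3000×10^-6 = 9.060×10^-5 mol/L
α₀ = 1/(1 + K1/[H⁺] + K1K2/[H⁺]²) = 1/(1 + 10^+1.33 + 10^-1.30) = 0.04458
DIC = [CO2*]/α₀ = 9.060×10^-5 / 0.04458 = 2.032 mmol/L
[CO3²⁻] = α₂·DIC; α₂ = 0.002234, so [CO3²⁻] = 0.002234 × 2.032 = 0.00454 mmol/L = 4.54 μmol/L

[CO3²⁻] = 4.54 μmol/L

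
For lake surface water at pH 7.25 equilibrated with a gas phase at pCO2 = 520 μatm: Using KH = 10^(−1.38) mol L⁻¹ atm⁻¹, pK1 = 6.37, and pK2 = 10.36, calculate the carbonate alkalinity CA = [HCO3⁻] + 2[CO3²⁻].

[CO2*] = KH · pCO2 = 10^(−1.38) × 520×10^-6 = 2.168×10^-5 mol/L
α₀ = 1/(1 + K1/[H⁺] + K1K2/[H⁺]²) = 1/(1 + 10^+0.88 + 10^-2.23) = 0.1164
DIC = [CO2*]/α₀ = 2.168×10^-5 / 0.1164 = 0.1862 mmol/L
CA = (α₁ + 2α₂)·DIC = (0.8829 + 2×0.0006854) × 0.1862 = 0.165 mmol/L

CA = 0.165 mmol/L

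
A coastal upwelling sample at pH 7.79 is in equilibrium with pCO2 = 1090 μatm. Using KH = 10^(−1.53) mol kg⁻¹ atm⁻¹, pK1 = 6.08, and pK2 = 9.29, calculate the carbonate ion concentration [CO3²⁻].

[CO3²⁻] = 0.0522 mmol/kg

[CO2*] = KH · pCO2 = 10^(−1.53) × 1090×10^-6 = 3.217×10^-5 mol/kg
α₀ = 1/(1 + K1/[H⁺] + K1K2/[H⁺]²) = 1/(1 + 10^+1.71 + 10^+0.21) = 0.01855
DIC = [CO2*]/α₀ = 3.217×10^-5 / 0.01855 = 1.734 mmol/kg
[CO3²⁻] = α₂·DIC; α₂ = 0.03008, so [CO3²⁻] = 0.03008 × 1.734 = 0.0522 mmol/kg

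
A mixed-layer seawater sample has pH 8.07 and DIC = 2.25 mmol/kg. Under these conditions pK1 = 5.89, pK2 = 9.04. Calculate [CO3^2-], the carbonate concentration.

α₂ = 1 / (1 + [H⁺]/K2 + [H⁺]²/(K1K2)) = 1 / (1 + 10^+0.97 + 10^-1.21)
   = 1 / (1 + 9.3325 + 0.061660) = 1/10.394 = 0.09621
[CO3²⁻] = α₂ × DIC = 0.09621 × 2.25 = 0.216 mmol/kg

[CO3²⁻] = 0.216 mmol/kg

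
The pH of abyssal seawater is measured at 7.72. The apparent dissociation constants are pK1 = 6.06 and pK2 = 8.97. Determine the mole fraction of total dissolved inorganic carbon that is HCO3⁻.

α₁ = 0.928

α₁ = 1 / (1 + [H⁺]/K1 + K2/[H⁺]) = 1 / (1 + 10^-1.66 + 10^-1.25)
   = 1 / (1 + 0.021878 + 0.056234) = 1/1.0781 = 0.9275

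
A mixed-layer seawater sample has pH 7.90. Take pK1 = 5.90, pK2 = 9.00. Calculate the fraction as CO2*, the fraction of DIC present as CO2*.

α₀ = 1 / (1 + K1/[H⁺] + K1K2/[H⁺]²) = 1 / (1 + 10^+2.00 + 10^+0.90)
   = 1 / (1 + 100.00 + 7.9433) = 1/108.94 = 0.009179

α₀ = 0.00918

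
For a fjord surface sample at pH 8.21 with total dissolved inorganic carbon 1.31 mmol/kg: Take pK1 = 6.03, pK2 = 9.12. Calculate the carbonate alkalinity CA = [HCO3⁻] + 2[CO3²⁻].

CA = [HCO3⁻] + 2[CO3²⁻] = (α₁ + 2α₂)·DIC
At pH 8.21: [H⁺]/K1 = 10^-2.18 = 0.0066069, K2/[H⁺] = 10^-0.91 = 0.12303
α₁ = 1/(1 + 0.0066069 + 0.12303) = 1/1.1296 = 0.8852; α₂ = α₁·K2/[H⁺] = 0.1089
α₁ + 2α₂ = 1.1031
CA = 1.1031 × 1.31 = 1.45 mmol/kg

CA = 1.45 mmol/kg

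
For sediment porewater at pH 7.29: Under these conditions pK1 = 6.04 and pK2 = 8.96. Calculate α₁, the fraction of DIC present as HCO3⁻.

α₁ = 0.928

α₁ = 1 / (1 + [H⁺]/K1 + K2/[H⁺]) = 1 / (1 + 10^-1.25 + 10^-1.67)
   = 1 / (1 + 0.056234 + 0.021380) = 1/1.0776 = 0.9280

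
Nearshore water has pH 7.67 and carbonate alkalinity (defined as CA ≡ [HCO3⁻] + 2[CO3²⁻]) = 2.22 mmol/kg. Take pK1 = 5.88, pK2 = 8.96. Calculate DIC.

CA = [HCO3⁻] + 2[CO3²⁻] = (α₁ + 2α₂)·DIC
At pH 7.67: [H⁺]/K1 = 10^-1.79 = 0.016218, K2/[H⁺] = 10^-1.29 = 0.051286
α₁ = 1/(1 + 0.016218 + 0.051286) = 1/1.0675 = 0.9368; α₂ = α₁·K2/[H⁺] = 0.04804
α₁ + 2α₂ = 1.0329
DIC = CA / (α₁ + 2α₂) = 2.22 / 1.0329 = 2.15 mmol/kg

DIC = 2.15 mmol/kg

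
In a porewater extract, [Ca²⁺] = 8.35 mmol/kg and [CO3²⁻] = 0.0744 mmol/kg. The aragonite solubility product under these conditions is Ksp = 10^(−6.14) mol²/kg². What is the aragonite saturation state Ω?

Ksp = 10^(−6.14) = 7.244×10^-7
Ω = [Ca²⁺][CO3²⁻]/Ksp = (8.35×10^-3)(0.0744×10^-3) / 7.244×10^-7 = 0.858

Ω = 0.858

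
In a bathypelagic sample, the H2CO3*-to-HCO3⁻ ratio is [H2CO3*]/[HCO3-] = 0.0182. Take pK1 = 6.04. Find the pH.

pH = 7.78

From K1 = [H⁺][HCO3-]/[H2CO3*]:  pH = pK1 − log₁₀([H2CO3*]/[HCO3-])
log₁₀(0.0182) = -1.740
pH = 6.04 − (-1.740) = 7.78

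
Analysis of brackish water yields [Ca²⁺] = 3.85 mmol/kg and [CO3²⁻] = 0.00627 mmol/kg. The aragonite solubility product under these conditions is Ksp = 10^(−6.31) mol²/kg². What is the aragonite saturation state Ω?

Ω = 0.0493

Ksp = 10^(−6.31) = 4.898×10^-7
Ω = [Ca²⁺][CO3²⁻]/Ksp = (3.85×10^-3)(0.00627×10^-3) / 4.898×10^-7 = 0.0493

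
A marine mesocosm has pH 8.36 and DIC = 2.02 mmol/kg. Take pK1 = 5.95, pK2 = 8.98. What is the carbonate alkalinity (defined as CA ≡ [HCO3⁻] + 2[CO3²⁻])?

CA = [HCO3⁻] + 2[CO3²⁻] = (α₁ + 2α₂)·DIC
At pH 8.36: [H⁺]/K1 = 10^-2.41 = 0.0038905, K2/[H⁺] = 10^-0.62 = 0.23988
α₁ = 1/(1 + 0.0038905 + 0.23988) = 1/1.2438 = 0.8040; α₂ = α₁·K2/[H⁺] = 0.1929
α₁ + 2α₂ = 1.1897
CA = 1.1897 × 2.02 = 2.40 mmol/kg

CA = 2.40 mmol/kg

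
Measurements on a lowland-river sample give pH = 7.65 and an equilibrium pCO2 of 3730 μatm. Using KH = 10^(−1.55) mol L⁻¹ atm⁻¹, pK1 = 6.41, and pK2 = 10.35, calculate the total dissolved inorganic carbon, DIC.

DIC = 1.94 mmol/L

[CO2*] = KH · pCO2 = 10^(−1.55) × 3730×10^-6 = 1.051×10^-4 mol/L
α₀ = 1/(1 + K1/[H⁺] + K1K2/[H⁺]²) = 1/(1 + 10^+1.24 + 10^-1.46) = 0.05431
DIC = [CO2*]/α₀ = 1.051×10^-4 / 0.05431 = 1.94 mmol/L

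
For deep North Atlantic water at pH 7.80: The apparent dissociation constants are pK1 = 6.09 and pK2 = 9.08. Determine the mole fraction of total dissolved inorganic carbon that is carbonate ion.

α₂ = 1 / (1 + [H⁺]/K2 + [H⁺]²/(K1K2)) = 1 / (1 + 10^+1.28 + 10^-0.43)
   = 1 / (1 + 19.055 + 0.37154) = 1/20.426 = 0.04896

α₂ = 0.0490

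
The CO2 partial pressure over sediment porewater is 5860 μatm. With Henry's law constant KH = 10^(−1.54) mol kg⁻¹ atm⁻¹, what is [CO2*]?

[CO2*] = 169 μmol/kg

KH = 10^(−1.54) = 2.884×10^-2 mol kg⁻¹ atm⁻¹
[CO2*] = KH · pCO2 = 2.884×10^-2 × 5860×10^-6 atm = 1.69×10^-4 mol/kg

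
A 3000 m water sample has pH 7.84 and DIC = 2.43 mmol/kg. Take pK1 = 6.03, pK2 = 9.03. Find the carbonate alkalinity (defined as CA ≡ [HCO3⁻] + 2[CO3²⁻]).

CA = [HCO3⁻] + 2[CO3²⁻] = (α₁ + 2α₂)·DIC
At pH 7.84: [H⁺]/K1 = 10^-1.81 = 0.015488, K2/[H⁺] = 10^-1.19 = 0.064565
α₁ = 1/(1 + 0.015488 + 0.064565) = 1/1.0801 = 0.9259; α₂ = α₁·K2/[H⁺] = 0.05978
α₁ + 2α₂ = 1.0454
CA = 1.0454 × 2.43 = 2.54 mmol/kg

CA = 2.54 mmol/kg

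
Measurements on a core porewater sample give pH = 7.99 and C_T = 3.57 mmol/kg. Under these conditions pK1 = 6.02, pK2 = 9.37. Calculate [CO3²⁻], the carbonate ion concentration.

α₂ = 1 / (1 + [H⁺]/K2 + [H⁺]²/(K1K2)) = 1 / (1 + 10^+1.38 + 10^-0.59)
   = 1 / (1 + 23.988 + 0.25704) = 1/25.245 = 0.03961
[CO3²⁻] = α₂ × DIC = 0.03961 × 3.57 = 0.141 mmol/kg

[CO3²⁻] = 0.141 mmol/kg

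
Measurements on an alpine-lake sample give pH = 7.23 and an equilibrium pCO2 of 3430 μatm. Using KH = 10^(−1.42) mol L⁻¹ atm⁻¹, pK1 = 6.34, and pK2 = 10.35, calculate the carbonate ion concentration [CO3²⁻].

[CO2*] = KH · pCO2 = 10^(−1.42) × 3430×10^-6 = 1.304×10^-4 mol/L
α₀ = 1/(1 + K1/[H⁺] + K1K2/[H⁺]²) = 1/(1 + 10^+0.89 + 10^-2.23) = 0.1140
DIC = [CO2*]/α₀ = 1.304×10^-4 / 0.1140 = 1.143 mmol/L
[CO3²⁻] = α₂·DIC; α₂ = 0.0006716, so [CO3²⁻] = 0.0006716 × 1.143 = 0.000768 mmol/L = 0.768 μmol/L

[CO3²⁻] = 0.768 μmol/L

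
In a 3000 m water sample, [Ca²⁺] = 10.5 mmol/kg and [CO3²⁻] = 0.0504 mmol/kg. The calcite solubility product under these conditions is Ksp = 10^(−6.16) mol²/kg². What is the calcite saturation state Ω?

Ksp = 10^(−6.16) = 6.918×10^-7
Ω = [Ca²⁺][CO3²⁻]/Ksp = (10.5×10^-3)(0.0504×10^-3) / 6.918×10^-7 = 0.765

Ω = 0.765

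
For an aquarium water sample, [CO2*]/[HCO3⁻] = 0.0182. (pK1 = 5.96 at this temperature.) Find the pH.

pH = 7.70

From K1 = [H⁺][HCO3⁻]/[CO2*]:  pH = pK1 − log₁₀([CO2*]/[HCO3⁻])
log₁₀(0.0182) = -1.740
pH = 5.96 − (-1.740) = 7.70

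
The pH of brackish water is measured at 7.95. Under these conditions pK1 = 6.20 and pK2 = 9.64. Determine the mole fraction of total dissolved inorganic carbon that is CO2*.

α₀ = 0.0171

α₀ = 1 / (1 + K1/[H⁺] + K1K2/[H⁺]²) = 1 / (1 + 10^+1.75 + 10^+0.06)
   = 1 / (1 + 56.234 + 1.1482) = 1/58.382 = 0.01713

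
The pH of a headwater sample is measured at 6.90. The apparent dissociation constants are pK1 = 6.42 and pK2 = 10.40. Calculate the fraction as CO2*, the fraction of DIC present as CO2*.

α₀ = 0.249

α₀ = 1 / (1 + K1/[H⁺] + K1K2/[H⁺]²) = 1 / (1 + 10^+0.48 + 10^-3.02)
   = 1 / (1 + 3.0200 + 0.00095499) = 1/4.0209 = 0.2487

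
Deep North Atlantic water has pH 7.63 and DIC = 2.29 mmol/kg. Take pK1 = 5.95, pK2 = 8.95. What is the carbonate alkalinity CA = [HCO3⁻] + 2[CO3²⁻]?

CA = 2.35 mmol/kg

CA = [HCO3⁻] + 2[CO3²⁻] = (α₁ + 2α₂)·DIC
At pH 7.63: [H⁺]/K1 = 10^-1.68 = 0.020893, K2/[H⁺] = 10^-1.32 = 0.047863
α₁ = 1/(1 + 0.020893 + 0.047863) = 1/1.0688 = 0.9357; α₂ = α₁·K2/[H⁺] = 0.04478
α₁ + 2α₂ = 1.0252
CA = 1.0252 × 2.29 = 2.35 mmol/kg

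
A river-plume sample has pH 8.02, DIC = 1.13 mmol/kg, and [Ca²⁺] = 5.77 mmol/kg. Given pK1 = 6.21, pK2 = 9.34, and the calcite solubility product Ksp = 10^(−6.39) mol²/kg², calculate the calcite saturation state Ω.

Ω = 0.720

α₂ = 1 / (1 + [H⁺]/K2 + [H⁺]²/(K1K2)) = 1 / (1 + 10^+1.32 + 10^-0.49)
   = 1 / (1 + 20.893 + 0.32359) = 1/22.217 = 0.04501
[CO3²⁻] = α₂ × DIC = 0.04501 × 1.13 = 0.05086 mmol/kg
Ksp = 10^(−6.39) = 4.074×10^-7
Ω = [Ca²⁺][CO3²⁻]/Ksp = (5.77×10^-3)(5.086×10^-5) / 4.074×10^-7 = 0.720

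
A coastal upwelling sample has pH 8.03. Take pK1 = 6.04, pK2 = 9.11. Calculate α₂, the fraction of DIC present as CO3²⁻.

α₂ = 0.0761

α₂ = 1 / (1 + [H⁺]/K2 + [H⁺]²/(K1K2)) = 1 / (1 + 10^+1.08 + 10^-0.91)
   = 1 / (1 + 12.023 + 0.12303) = 1/13.146 = 0.07607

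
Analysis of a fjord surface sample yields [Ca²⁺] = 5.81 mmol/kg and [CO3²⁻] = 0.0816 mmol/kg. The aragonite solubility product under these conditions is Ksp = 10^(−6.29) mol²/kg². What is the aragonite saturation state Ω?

Ω = 0.924

Ksp = 10^(−6.29) = 5.129×10^-7
Ω = [Ca²⁺][CO3²⁻]/Ksp = (5.81×10^-3)(0.0816×10^-3) / 5.129×10^-7 = 0.924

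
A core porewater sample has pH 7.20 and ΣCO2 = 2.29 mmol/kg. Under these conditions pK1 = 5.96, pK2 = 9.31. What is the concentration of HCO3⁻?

[HCO3⁻] = 2.15 mmol/kg

α₁ = 1 / (1 + [H⁺]/K1 + K2/[H⁺]) = 1 / (1 + 10^-1.24 + 10^-2.11)
   = 1 / (1 + 0.057544 + 0.0077625) = 1/1.0653 = 0.9387
[HCO3⁻] = α₁ × DIC = 0.9387 × 2.29 = 2.15 mmol/kg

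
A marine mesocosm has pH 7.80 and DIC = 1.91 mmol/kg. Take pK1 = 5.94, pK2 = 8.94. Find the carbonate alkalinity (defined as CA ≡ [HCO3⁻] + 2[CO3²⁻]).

CA = 2.01 mmol/kg

CA = [HCO3⁻] + 2[CO3²⁻] = (α₁ + 2α₂)·DIC
At pH 7.80: [H⁺]/K1 = 10^-1.86 = 0.013804, K2/[H⁺] = 10^-1.14 = 0.072444
α₁ = 1/(1 + 0.013804 + 0.072444) = 1/1.0862 = 0.9206; α₂ = α₁·K2/[H⁺] = 0.06669
α₁ + 2α₂ = 1.0540
CA = 1.0540 × 1.91 = 2.01 mmol/kg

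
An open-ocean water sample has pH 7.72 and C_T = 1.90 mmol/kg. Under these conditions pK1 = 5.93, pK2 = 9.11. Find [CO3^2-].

α₂ = 1 / (1 + [H⁺]/K2 + [H⁺]²/(K1K2)) = 1 / (1 + 10^+1.39 + 10^-0.40)
   = 1 / (1 + 24.547 + 0.39811) = 1/25.945 = 0.03854
[CO3²⁻] = α₂ × DIC = 0.03854 × 1.90 = 0.0732 mmol/kg

[CO3²⁻] = 0.0732 mmol/kg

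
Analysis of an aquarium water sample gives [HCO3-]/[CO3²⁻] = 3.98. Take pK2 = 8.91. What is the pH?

From K2 = [H⁺][CO3²⁻]/[HCO3-]:  pH = pK2 − log₁₀([HCO3-]/[CO3²⁻])
log₁₀(3.98) = +0.600
pH = 8.91 − (+0.600) = 8.31

pH = 8.31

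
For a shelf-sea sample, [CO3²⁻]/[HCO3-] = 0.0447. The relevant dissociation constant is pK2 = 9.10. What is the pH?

pH = 7.75

From K2 = [H⁺][CO3²⁻]/[HCO3-]:  pH = pK2 + log₁₀([CO3²⁻]/[HCO3-])
log₁₀(0.0447) = -1.350
pH = 9.10 + (-1.350) = 7.75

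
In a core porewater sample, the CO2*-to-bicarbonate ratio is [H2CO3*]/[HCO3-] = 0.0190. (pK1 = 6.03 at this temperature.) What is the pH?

From K1 = [H⁺][HCO3-]/[H2CO3*]:  pH = pK1 − log₁₀([H2CO3*]/[HCO3-])
log₁₀(0.0190) = -1.721
pH = 6.03 − (-1.721) = 7.75

pH = 7.75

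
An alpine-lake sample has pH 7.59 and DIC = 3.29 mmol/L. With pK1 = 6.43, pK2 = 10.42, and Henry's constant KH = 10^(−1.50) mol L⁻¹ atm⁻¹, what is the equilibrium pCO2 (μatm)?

pCO2 = 6720 μatm

α₀ = 1 / (1 + K1/[H⁺] + K1K2/[H⁺]²) = 1 / (1 + 10^+1.16 + 10^-1.67)
   = 1 / (1 + 14.454 + 0.021380) = 1/15.476 = 0.06462
[CO2*] = α₀ × DIC = 0.06462 × 3.29 = 0.2126 mmol/L
pCO2 = [CO2*]/KH = 2.126×10^-4 / 3.162×10^-2 = 6720 μatm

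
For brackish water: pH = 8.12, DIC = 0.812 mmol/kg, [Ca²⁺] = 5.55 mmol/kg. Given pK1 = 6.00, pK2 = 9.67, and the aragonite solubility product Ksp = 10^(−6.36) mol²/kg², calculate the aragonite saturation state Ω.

Ω = 0.281

α₂ = 1 / (1 + [H⁺]/K2 + [H⁺]²/(K1K2)) = 1 / (1 + 10^+1.55 + 10^-0.57)
   = 1 / (1 + 35.481 + 0.26915) = 1/36.750 = 0.02721
[CO3²⁻] = α₂ × DIC = 0.02721 × 0.812 = 0.02209 mmol/kg
Ksp = 10^(−6.36) = 4.365×10^-7
Ω = [Ca²⁺][CO3²⁻]/Ksp = (5.55×10^-3)(2.209×10^-5) / 4.365×10^-7 = 0.281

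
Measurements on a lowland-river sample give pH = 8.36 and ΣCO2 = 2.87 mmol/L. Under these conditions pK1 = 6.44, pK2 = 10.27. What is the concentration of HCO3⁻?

[HCO3⁻] = 2.80 mmol/L

α₁ = 1 / (1 + [H⁺]/K1 + K2/[H⁺]) = 1 / (1 + 10^-1.92 + 10^-1.91)
   = 1 / (1 + 0.012023 + 0.012303) = 1/1.0243 = 0.9763
[HCO3⁻] = α₁ × DIC = 0.9763 × 2.87 = 2.80 mmol/L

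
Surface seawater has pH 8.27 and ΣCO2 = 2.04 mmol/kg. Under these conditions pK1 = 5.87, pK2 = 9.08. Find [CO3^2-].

α₂ = 1 / (1 + [H⁺]/K2 + [H⁺]²/(K1K2)) = 1 / (1 + 10^+0.81 + 10^-1.59)
   = 1 / (1 + 6.4565 + 0.025704) = 1/7.4822 = 0.1336
[CO3²⁻] = α₂ × DIC = 0.1336 × 2.04 = 0.273 mmol/kg

[CO3²⁻] = 0.273 mmol/kg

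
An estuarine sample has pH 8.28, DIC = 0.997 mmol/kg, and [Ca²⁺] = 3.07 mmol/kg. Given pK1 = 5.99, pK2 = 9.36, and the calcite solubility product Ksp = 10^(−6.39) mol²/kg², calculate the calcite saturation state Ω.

Ω = 0.574

α₂ = 1 / (1 + [H⁺]/K2 + [H⁺]²/(K1K2)) = 1 / (1 + 10^+1.08 + 10^-1.21)
   = 1 / (1 + 12.023 + 0.061660) = 1/13.084 = 0.07643
[CO3²⁻] = α₂ × DIC = 0.07643 × 0.997 = 0.07620 mmol/kg
Ksp = 10^(−6.39) = 4.074×10^-7
Ω = [Ca²⁺][CO3²⁻]/Ksp = (3.07×10^-3)(7.620×10^-5) / 4.074×10^-7 = 0.574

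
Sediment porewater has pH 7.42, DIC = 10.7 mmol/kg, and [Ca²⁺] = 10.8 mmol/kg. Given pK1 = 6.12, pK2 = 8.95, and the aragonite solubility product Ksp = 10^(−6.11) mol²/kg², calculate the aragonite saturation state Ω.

α₂ = 1 / (1 + [H⁺]/K2 + [H⁺]²/(K1K2)) = 1 / (1 + 10^+1.53 + 10^+0.23)
   = 1 / (1 + 33.884 + 1.6982) = 1/36.583 = 0.02734
[CO3²⁻] = α₂ × DIC = 0.02734 × 10.7 = 0.2925 mmol/kg
Ksp = 10^(−6.11) = 7.762×10^-7
Ω = [Ca²⁺][CO3²⁻]/Ksp = (10.8×10^-3)(2.925×10^-4) / 7.762×10^-7 = 4.07

Ω = 4.07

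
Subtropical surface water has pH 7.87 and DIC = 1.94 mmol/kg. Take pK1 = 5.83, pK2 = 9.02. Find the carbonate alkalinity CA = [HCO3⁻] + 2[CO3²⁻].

CA = 2.05 mmol/kg

CA = [HCO3⁻] + 2[CO3²⁻] = (α₁ + 2α₂)·DIC
At pH 7.87: [H⁺]/K1 = 10^-2.04 = 0.0091201, K2/[H⁺] = 10^-1.15 = 0.070795
α₁ = 1/(1 + 0.0091201 + 0.070795) = 1/1.0799 = 0.9260; α₂ = α₁·K2/[H⁺] = 0.06556
α₁ + 2α₂ = 1.0571
CA = 1.0571 × 1.94 = 2.05 mmol/kg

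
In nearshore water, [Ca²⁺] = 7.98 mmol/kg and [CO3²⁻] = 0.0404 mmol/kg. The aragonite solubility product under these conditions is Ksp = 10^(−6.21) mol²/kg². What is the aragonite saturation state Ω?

Ω = 0.523

Ksp = 10^(−6.21) = 6.166×10^-7
Ω = [Ca²⁺][CO3²⁻]/Ksp = (7.98×10^-3)(0.0404×10^-3) / 6.166×10^-7 = 0.523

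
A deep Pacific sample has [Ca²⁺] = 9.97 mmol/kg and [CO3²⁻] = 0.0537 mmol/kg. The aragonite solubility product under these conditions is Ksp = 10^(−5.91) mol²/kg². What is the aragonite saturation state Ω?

Ksp = 10^(−5.91) = 1.230×10^-6
Ω = [Ca²⁺][CO3²⁻]/Ksp = (9.97×10^-3)(0.0537×10^-3) / 1.230×10^-6 = 0.435

Ω = 0.435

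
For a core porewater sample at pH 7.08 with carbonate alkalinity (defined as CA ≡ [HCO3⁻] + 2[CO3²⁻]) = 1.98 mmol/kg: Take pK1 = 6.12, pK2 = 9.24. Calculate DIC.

DIC = 2.18 mmol/kg

CA = [HCO3⁻] + 2[CO3²⁻] = (α₁ + 2α₂)·DIC
At pH 7.08: [H⁺]/K1 = 10^-0.96 = 0.10965, K2/[H⁺] = 10^-2.16 = 0.0069183
α₁ = 1/(1 + 0.10965 + 0.0069183) = 1/1.1166 = 0.8956; α₂ = α₁·K2/[H⁺] = 0.006196
α₁ + 2α₂ = 0.9080
DIC = CA / (α₁ + 2α₂) = 1.98 / 0.9080 = 2.18 mmol/kg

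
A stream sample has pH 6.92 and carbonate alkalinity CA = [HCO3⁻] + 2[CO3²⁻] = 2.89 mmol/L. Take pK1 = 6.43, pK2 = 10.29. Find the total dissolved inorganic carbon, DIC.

DIC = 3.82 mmol/L

CA = [HCO3⁻] + 2[CO3²⁻] = (α₁ + 2α₂)·DIC
At pH 6.92: [H⁺]/K1 = 10^-0.49 = 0.32359, K2/[H⁺] = 10^-3.37 = 0.00042658
α₁ = 1/(1 + 0.32359 + 0.00042658) = 1/1.3240 = 0.7553; α₂ = α₁·K2/[H⁺] = 0.0003222
α₁ + 2α₂ = 0.7559
DIC = CA / (α₁ + 2α₂) = 2.89 / 0.7559 = 3.82 mmol/L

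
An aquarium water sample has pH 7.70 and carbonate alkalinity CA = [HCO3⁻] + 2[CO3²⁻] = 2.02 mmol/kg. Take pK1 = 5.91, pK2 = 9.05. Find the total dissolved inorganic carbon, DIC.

DIC = 1.97 mmol/kg

CA = [HCO3⁻] + 2[CO3²⁻] = (α₁ + 2α₂)·DIC
At pH 7.70: [H⁺]/K1 = 10^-1.79 = 0.016218, K2/[H⁺] = 10^-1.35 = 0.044668
α₁ = 1/(1 + 0.016218 + 0.044668) = 1/1.0609 = 0.9426; α₂ = α₁·K2/[H⁺] = 0.04210
α₁ + 2α₂ = 1.0268
DIC = CA / (α₁ + 2α₂) = 2.02 / 1.0268 = 1.97 mmol/kg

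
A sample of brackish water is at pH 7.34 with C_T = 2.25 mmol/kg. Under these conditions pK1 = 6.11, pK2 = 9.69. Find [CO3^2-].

α₂ = 1 / (1 + [H⁺]/K2 + [H⁺]²/(K1K2)) = 1 / (1 + 10^+2.35 + 10^+1.12)
   = 1 / (1 + 223.87 + 13.183) = 1/238.05 = 0.004201
[CO3²⁻] = α₂ × DIC = 0.004201 × 2.25 = 0.00945 mmol/kg = 9.45 μmol/kg

[CO3²⁻] = 9.45 μmol/kg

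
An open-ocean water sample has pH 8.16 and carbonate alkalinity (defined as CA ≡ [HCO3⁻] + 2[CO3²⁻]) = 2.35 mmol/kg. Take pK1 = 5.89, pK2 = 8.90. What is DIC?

DIC = 2.05 mmol/kg

CA = [HCO3⁻] + 2[CO3²⁻] = (α₁ + 2α₂)·DIC
At pH 8.16: [H⁺]/K1 = 10^-2.27 = 0.0053703, K2/[H⁺] = 10^-0.74 = 0.18197
α₁ = 1/(1 + 0.0053703 + 0.18197) = 1/1.1873 = 0.8422; α₂ = α₁·K2/[H⁺] = 0.1533
α₁ + 2α₂ = 1.1487
DIC = CA / (α₁ + 2α₂) = 2.35 / 1.1487 = 2.05 mmol/kg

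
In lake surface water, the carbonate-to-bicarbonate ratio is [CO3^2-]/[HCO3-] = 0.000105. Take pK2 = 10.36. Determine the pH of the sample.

pH = 6.38

From K2 = [H⁺][CO3^2-]/[HCO3-]:  pH = pK2 + log₁₀([CO3^2-]/[HCO3-])
log₁₀(0.000105) = -3.979
pH = 10.36 + (-3.979) = 6.38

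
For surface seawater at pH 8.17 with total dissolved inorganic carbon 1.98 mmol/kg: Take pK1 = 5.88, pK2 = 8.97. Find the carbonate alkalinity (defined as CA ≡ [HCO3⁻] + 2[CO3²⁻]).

CA = [HCO3⁻] + 2[CO3²⁻] = (α₁ + 2α₂)·DIC
At pH 8.17: [H⁺]/K1 = 10^-2.29 = 0.0051286, K2/[H⁺] = 10^-0.80 = 0.15849
α₁ = 1/(1 + 0.0051286 + 0.15849) = 1/1.1636 = 0.8594; α₂ = α₁·K2/[H⁺] = 0.1362
α₁ + 2α₂ = 1.1318
CA = 1.1318 × 1.98 = 2.24 mmol/kg

CA = 2.24 mmol/kg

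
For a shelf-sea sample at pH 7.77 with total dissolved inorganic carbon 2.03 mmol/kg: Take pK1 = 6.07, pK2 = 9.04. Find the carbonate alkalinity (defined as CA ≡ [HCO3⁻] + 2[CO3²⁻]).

CA = [HCO3⁻] + 2[CO3²⁻] = (α₁ + 2α₂)·DIC
At pH 7.77: [H⁺]/K1 = 10^-1.70 = 0.019953, K2/[H⁺] = 10^-1.27 = 0.053703
α₁ = 1/(1 + 0.019953 + 0.053703) = 1/1.0737 = 0.9314; α₂ = α₁·K2/[H⁺] = 0.05002
α₁ + 2α₂ = 1.0314
CA = 1.0314 × 2.03 = 2.09 mmol/kg

CA = 2.09 mmol/kg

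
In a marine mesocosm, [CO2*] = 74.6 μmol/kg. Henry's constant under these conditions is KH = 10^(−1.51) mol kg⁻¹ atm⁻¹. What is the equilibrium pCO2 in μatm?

pCO2 = 2410 μatm

KH = 10^(−1.51) = 3.090×10^-2 mol kg⁻¹ atm⁻¹
pCO2 = [CO2*]/KH = 74.6×10^-6 / 3.090×10^-2 = 2.41×10^-3 atm = 2410 μatm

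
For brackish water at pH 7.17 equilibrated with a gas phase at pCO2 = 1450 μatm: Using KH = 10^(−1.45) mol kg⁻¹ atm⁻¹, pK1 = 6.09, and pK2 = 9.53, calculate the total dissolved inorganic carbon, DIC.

[CO2*] = KH · pCO2 = 10^(−1.45) × 1450×10^-6 = 5.145×10^-5 mol/kg
α₀ = 1/(1 + K1/[H⁺] + K1K2/[H⁺]²) = 1/(1 + 10^+1.08 + 10^-1.28) = 0.07648
DIC = [CO2*]/α₀ = 5.145×10^-5 / 0.07648 = 0.673 mmol/kg

DIC = 0.673 mmol/kg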